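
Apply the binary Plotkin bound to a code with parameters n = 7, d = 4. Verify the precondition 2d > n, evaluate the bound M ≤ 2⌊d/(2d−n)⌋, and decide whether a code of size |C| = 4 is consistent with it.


Plotkin bound M ≤ 8; given |C| = 4 ≤ bound (satisfied).

Check applicability: 2d = 8, n = 7.
2d − n = 1 > 0, so Plotkin applies.
Compute d/(2d−n) = 4/1 ≈ 4.0000.
⌊d/(2d−n)⌋ = 4.
Plotkin bound: M ≤ 2·4 = 8.
Given |C| = 4, check: satisfied.
This |C| is below the Plotkin bound.


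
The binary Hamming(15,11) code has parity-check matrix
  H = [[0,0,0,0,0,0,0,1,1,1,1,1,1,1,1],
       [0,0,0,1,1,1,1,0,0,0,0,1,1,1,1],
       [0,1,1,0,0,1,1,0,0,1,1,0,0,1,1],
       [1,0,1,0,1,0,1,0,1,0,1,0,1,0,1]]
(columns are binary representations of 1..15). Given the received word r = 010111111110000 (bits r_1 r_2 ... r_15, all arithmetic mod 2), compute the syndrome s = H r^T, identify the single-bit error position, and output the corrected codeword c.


s = (0, 0, 1, 0)^T, error position = 2, corrected codeword c = 000111111110000

Compute s = H r^T mod 2 one row at a time:
  s_1 = 1 + 1 + 1 + 1 + 0 + 0 + 0 + 0 = 4 ≡ 0 (mod 2).
  s_2 = 1 + 1 + 1 + 1 + 0 + 0 + 0 + 0 = 4 ≡ 0 (mod 2).
  s_3 = 1 + 0 + 1 + 1 + 1 + 1 + 0 + 0 = 5 ≡ 1 (mod 2).
  s_4 = 0 + 0 + 1 + 1 + 1 + 1 + 0 + 0 = 4 ≡ 0 (mod 2).
s = (0, 0, 1, 0)^T — this equals column 2 of H (binary 0010), so error is at position 2.
Correct: flip bit 2 of r = 010111111110000 to get c = 000111111110000.


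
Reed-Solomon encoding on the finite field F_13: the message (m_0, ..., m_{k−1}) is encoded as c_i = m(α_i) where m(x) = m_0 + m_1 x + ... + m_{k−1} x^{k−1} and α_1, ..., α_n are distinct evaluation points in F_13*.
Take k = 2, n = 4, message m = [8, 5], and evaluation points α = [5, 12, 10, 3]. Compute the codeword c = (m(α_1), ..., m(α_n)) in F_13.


c = [7, 3, 6, 10]

Message polynomial: m(x) = 8 + 5·x (mod 13).
For each evaluation point α_i, compute m(α_i) mod 13:
  α_1 = 5: Horner steps 5 → 7, so m(5) = 7.
  α_2 = 12: Horner steps 5 → 3, so m(12) = 3.
  α_3 = 10: Horner steps 5 → 6, so m(10) = 6.
  α_4 = 3: Horner steps 5 → 10, so m(3) = 10.
Codeword c = [7, 3, 6, 10] ∈ F_13^4.


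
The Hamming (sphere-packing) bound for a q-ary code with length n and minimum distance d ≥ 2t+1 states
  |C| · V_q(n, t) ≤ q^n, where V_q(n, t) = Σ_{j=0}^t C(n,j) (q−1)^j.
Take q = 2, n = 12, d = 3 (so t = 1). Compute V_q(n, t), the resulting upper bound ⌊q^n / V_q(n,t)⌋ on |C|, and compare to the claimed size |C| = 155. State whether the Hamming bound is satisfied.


V_q(n, t) = 13, q^n = 4096, Hamming bound = 315, |C| = 155 ≤ bound (satisfied).

Step 1: Compute V_q(n, t) = Σ_{j=0}^1 C(n, j) (q−1)^j.
  j = 0: C(12,0)·(1)^0 = 1·1 = 1.
  j = 1: C(12,1)·(1)^1 = 12·1 = 12.
  V_q(n, t) = 1 + 12 = 13.
Step 2: q^n = 2^12 = 4096.
Step 3: Hamming bound ⌊q^n / V_q(n,t)⌋ = ⌊4096/13⌋ = 315.
Step 4: Compare |C| = 155 to 315: satisfied.
The claimed |C| lies below the Hamming bound.


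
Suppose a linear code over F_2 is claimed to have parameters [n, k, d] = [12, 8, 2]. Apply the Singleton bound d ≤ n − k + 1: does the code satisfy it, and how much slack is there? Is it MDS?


Singleton RHS = n − k + 1 = 5, slack = 3, bound satisfied, not MDS.

Singleton bound: d ≤ n − k + 1.
Here n = 12, k = 8, so n − k + 1 = 5.
Given d = 2, check d ≤ 5: YES.
Slack = (n − k + 1) − d = 3.
The code is NOT MDS (slack = 3 > 0).
Description: the claimed parameters are [12, 8, 2]_2; such a code would be non-MDS.


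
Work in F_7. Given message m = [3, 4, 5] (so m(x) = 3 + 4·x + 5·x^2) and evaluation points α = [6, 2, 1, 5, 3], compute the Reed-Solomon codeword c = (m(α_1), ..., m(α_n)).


c = [4, 3, 5, 1, 4]

Message polynomial: m(x) = 3 + 4·x + 5·x^2 (mod 7).
For each evaluation point α_i, compute m(α_i) mod 7:
  α_1 = 6: Horner steps 5 → 6 → 4, so m(6) = 4.
  α_2 = 2: Horner steps 5 → 0 → 3, so m(2) = 3.
  α_3 = 1: Horner steps 5 → 2 → 5, so m(1) = 5.
  α_4 = 5: Horner steps 5 → 1 → 1, so m(5) = 1.
  α_5 = 3: Horner steps 5 → 5 → 4, so m(3) = 4.
Codeword c = [4, 3, 5, 1, 4] ∈ F_7^5.


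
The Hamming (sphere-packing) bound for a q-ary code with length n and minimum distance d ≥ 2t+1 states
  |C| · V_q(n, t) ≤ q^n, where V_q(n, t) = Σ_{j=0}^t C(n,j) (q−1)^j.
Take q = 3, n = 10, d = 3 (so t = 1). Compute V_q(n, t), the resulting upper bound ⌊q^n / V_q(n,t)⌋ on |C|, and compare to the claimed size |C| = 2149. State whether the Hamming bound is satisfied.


V_q(n, t) = 21, q^n = 59049, Hamming bound = 2811, |C| = 2149 ≤ bound (satisfied).

Step 1: Compute V_q(n, t) = Σ_{j=0}^1 C(n, j) (q−1)^j.
  j = 0: C(10,0)·(2)^0 = 1·1 = 1.
  j = 1: C(10,1)·(2)^1 = 10·2 = 20.
  V_q(n, t) = 1 + 20 = 21.
Step 2: q^n = 3^10 = 59049.
Step 3: Hamming bound ⌊q^n / V_q(n,t)⌋ = ⌊59049/21⌋ = 2811.
Step 4: Compare |C| = 2149 to 2811: satisfied.
The claimed |C| lies below the Hamming bound.


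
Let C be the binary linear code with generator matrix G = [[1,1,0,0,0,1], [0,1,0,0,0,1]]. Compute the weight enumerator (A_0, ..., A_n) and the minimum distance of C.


Weight distribution: A_0 = 1, A_1 = 1, A_2 = 1, A_3 = 1. Minimum distance d = 1.

Enumerate all 2^2 = 4 messages m ∈ F_2^2.
For each, compute codeword c = mG in F_2^6, then tally its weight.
  m = 00 → c = 000000, weight = 0.
  m = 10 → c = 110001, weight = 3.
  m = 01 → c = 010001, weight = 2.
  m = 11 → c = 100000, weight = 1.
Tally weights:
  weight 0: 1 codewords.
  weight 1: 1 codewords.
  weight 2: 1 codewords.
  weight 3: 1 codewords.
Minimum distance d = smallest w > 0 with A_w > 0 = 1.
Sanity: Σ A_w = 4 = 2^2 = 4 ✓.


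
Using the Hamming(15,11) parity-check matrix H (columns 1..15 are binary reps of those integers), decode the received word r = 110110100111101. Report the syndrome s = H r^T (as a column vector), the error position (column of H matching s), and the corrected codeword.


s = (1, 0, 1, 0)^T, error position = 10, corrected codeword c = 110110100011101

Compute s = H r^T mod 2 one row at a time:
  s_1 = 0 + 0 + 1 + 1 + 1 + 1 + 0 + 1 = 5 ≡ 1 (mod 2).
  s_2 = 1 + 1 + 0 + 1 + 1 + 1 + 0 + 1 = 6 ≡ 0 (mod 2).
  s_3 = 1 + 0 + 0 + 1 + 1 + 1 + 0 + 1 = 5 ≡ 1 (mod 2).
  s_4 = 1 + 0 + 1 + 1 + 0 + 1 + 1 + 1 = 6 ≡ 0 (mod 2).
s = (1, 0, 1, 0)^T — this equals column 10 of H (binary 1010), so error is at position 10.
Correct: flip bit 10 of r = 110110100111101 to get c = 110110100011101.


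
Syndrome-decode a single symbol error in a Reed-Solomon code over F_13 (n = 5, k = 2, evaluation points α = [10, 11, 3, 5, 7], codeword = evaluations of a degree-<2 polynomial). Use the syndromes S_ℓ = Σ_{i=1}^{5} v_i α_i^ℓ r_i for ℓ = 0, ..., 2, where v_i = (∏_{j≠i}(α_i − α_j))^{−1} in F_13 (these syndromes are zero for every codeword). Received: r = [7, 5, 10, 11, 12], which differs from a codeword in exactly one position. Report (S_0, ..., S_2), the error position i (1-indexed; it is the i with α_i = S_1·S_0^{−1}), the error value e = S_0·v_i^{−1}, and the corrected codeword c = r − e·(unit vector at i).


S = (3, 7, 12), error at position 2, error magnitude e = 4, c = [7, 1, 10, 11, 12].

Step 1: column multipliers v_i = (∏_{j≠i}(α_i − α_j))^{−1} mod 13.
  i = 1 (α = 10): (10−11)(10−3)(10−5)(10−7) = (−1)·7·5·3 = −105 ≡ 12, so v_1 = 12^{−1} = 12 (mod 13).
  i = 2 (α = 11): (11−10)(11−3)(11−5)(11−7) = 1·8·6·4 = 192 ≡ 10, so v_2 = 10^{−1} = 4 (mod 13).
  i = 3 (α = 3): (3−10)(3−11)(3−5)(3−7) = (−7)·(−8)·(−2)·(−4) = 448 ≡ 6, so v_3 = 6^{−1} = 11 (mod 13).
  i = 4 (α = 5): (5−10)(5−11)(5−3)(5−7) = (−5)·(−6)·2·(−2) = −120 ≡ 10, so v_4 = 10^{−1} = 4 (mod 13).
  i = 5 (α = 7): (7−10)(7−11)(7−3)(7−5) = (−3)·(−4)·4·2 = 96 ≡ 5, so v_5 = 5^{−1} = 8 (mod 13).
  v = [12, 4, 11, 4, 8].
Step 2: syndromes of r = [7, 5, 10, 11, 12] (all sums mod 13).
  S_0 = Σ v_i r_i = 12·7 + 4·5 + 11·10 + 4·11 + 8·12 = 354 ≡ 3.
  S_1 = Σ v_i α_i r_i = 12·10·7 + 4·11·5 + 11·3·10 + 4·5·11 + 8·7·12 = 2282 ≡ 7.
  α_i^2 mod 13 = [9, 4, 9, 12, 10].
  S_2 = Σ v_i α_i^2 r_i = 12·9·7 + 4·4·5 + 11·9·10 + 4·12·11 + 8·10·12 = 3314 ≡ 12.
  S = (3, 7, 12) ≠ 0, so r is not a codeword (an error is present).
Step 3: locate the error. For a single error e at position i, S_ℓ = v_i·e·α_i^ℓ, so α_err = S_1/S_0.
  S_0^{−1} = 3^{−1} = 9 (mod 13), so α_err = 7·9 = 63 ≡ 11 = α_2. Error position i = 2.
  Consistency check: S_2/S_1 = 12·2 = 24 ≡ 11 = α_err ✓ (single-error assumption holds).
Step 4: error magnitude e = S_0/v_2 = S_0·∏_{j≠2}(α_2 − α_j) = 3·10 = 30 ≡ 4 (mod 13).
Step 5: correct position 2: c_2 = r_2 − e = 5 − 4 ≡ 1 (mod 13). Hence c = [7, 1, 10, 11, 12].
  Check: interpolating c through the α_i gives m(x) = 2 + 7·x (degree < 2) with m(α_i) = c_i for every i, so c is indeed a codeword.


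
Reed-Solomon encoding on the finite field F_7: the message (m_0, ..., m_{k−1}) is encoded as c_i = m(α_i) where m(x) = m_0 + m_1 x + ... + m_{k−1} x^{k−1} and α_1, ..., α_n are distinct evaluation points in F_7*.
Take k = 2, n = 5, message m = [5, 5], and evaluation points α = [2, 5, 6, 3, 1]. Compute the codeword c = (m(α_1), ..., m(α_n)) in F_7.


c = [1, 2, 0, 6, 3]

Message polynomial: m(x) = 5 + 5·x (mod 7).
For each evaluation point α_i, compute m(α_i) mod 7:
  α_1 = 2: Horner steps 5 → 1, so m(2) = 1.
  α_2 = 5: Horner steps 5 → 2, so m(5) = 2.
  α_3 = 6: Horner steps 5 → 0, so m(6) = 0.
  α_4 = 3: Horner steps 5 → 6, so m(3) = 6.
  α_5 = 1: Horner steps 5 → 3, so m(1) = 3.
Codeword c = [1, 2, 0, 6, 3] ∈ F_7^5.


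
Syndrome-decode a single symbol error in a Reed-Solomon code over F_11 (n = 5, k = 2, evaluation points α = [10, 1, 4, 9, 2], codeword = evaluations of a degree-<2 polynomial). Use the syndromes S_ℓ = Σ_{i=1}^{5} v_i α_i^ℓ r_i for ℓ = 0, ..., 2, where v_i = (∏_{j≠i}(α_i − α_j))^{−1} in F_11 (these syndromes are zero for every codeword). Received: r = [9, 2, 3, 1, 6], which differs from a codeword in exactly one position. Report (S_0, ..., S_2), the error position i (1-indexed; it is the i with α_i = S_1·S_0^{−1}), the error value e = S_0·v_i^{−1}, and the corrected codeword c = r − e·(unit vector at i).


S = (5, 6, 5), error at position 1, error magnitude e = 4, c = [5, 2, 3, 1, 6].

Step 1: column multipliers v_i = (∏_{j≠i}(α_i − α_j))^{−1} mod 11.
  i = 1 (α = 10): (10−1)(10−4)(10−9)(10−2) = 9·6·1·8 = 432 ≡ 3, so v_1 = 3^{−1} = 4 (mod 11).
  i = 2 (α = 1): (1−10)(1−4)(1−9)(1−2) = (−9)·(−3)·(−8)·(−1) = 216 ≡ 7, so v_2 = 7^{−1} = 8 (mod 11).
  i = 3 (α = 4): (4−10)(4−1)(4−9)(4−2) = (−6)·3·(−5)·2 = 180 ≡ 4, so v_3 = 4^{−1} = 3 (mod 11).
  i = 4 (α = 9): (9−10)(9−1)(9−4)(9−2) = (−1)·8·5·7 = −280 ≡ 6, so v_4 = 6^{−1} = 2 (mod 11).
  i = 5 (α = 2): (2−10)(2−1)(2−4)(2−9) = (−8)·1·(−2)·(−7) = −112 ≡ 9, so v_5 = 9^{−1} = 5 (mod 11).
  v = [4, 8, 3, 2, 5].
Step 2: syndromes of r = [9, 2, 3, 1, 6] (all sums mod 11).
  S_0 = Σ v_i r_i = 4·9 + 8·2 + 3·3 + 2·1 + 5·6 = 93 ≡ 5.
  S_1 = Σ v_i α_i r_i = 4·10·9 + 8·1·2 + 3·4·3 + 2·9·1 + 5·2·6 = 490 ≡ 6.
  α_i^2 mod 11 = [1, 1, 5, 4, 4].
  S_2 = Σ v_i α_i^2 r_i = 4·1·9 + 8·1·2 + 3·5·3 + 2·4·1 + 5·4·6 = 225 ≡ 5.
  S = (5, 6, 5) ≠ 0, so r is not a codeword (an error is present).
Step 3: locate the error. For a single error e at position i, S_ℓ = v_i·e·α_i^ℓ, so α_err = S_1/S_0.
  S_0^{−1} = 5^{−1} = 9 (mod 11), so α_err = 6·9 = 54 ≡ 10 = α_1. Error position i = 1.
  Consistency check: S_2/S_1 = 5·2 = 10 ≡ 10 = α_err ✓ (single-error assumption holds).
Step 4: error magnitude e = S_0/v_1 = S_0·∏_{j≠1}(α_1 − α_j) = 5·3 = 15 ≡ 4 (mod 11).
Step 5: correct position 1: c_1 = r_1 − e = 9 − 4 ≡ 5 (mod 11). Hence c = [5, 2, 3, 1, 6].
  Check: interpolating c through the α_i gives m(x) = 9 + 4·x (degree < 2) with m(α_i) = c_i for every i, so c is indeed a codeword.


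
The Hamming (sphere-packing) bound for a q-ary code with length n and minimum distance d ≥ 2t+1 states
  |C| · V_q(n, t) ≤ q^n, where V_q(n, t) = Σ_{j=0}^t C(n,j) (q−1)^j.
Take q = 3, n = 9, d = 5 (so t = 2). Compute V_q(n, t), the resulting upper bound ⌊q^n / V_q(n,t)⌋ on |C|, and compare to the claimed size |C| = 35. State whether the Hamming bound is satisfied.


V_q(n, t) = 163, q^n = 19683, Hamming bound = 120, |C| = 35 ≤ bound (satisfied).

Step 1: Compute V_q(n, t) = Σ_{j=0}^2 C(n, j) (q−1)^j.
  j = 0: C(9,0)·(2)^0 = 1·1 = 1.
  j = 1: C(9,1)·(2)^1 = 9·2 = 18.
  j = 2: C(9,2)·(2)^2 = 36·4 = 144.
  V_q(n, t) = 1 + 18 + 144 = 163.
Step 2: q^n = 3^9 = 19683.
Step 3: Hamming bound ⌊q^n / V_q(n,t)⌋ = ⌊19683/163⌋ = 120.
Step 4: Compare |C| = 35 to 120: satisfied.
The claimed |C| lies below the Hamming bound.


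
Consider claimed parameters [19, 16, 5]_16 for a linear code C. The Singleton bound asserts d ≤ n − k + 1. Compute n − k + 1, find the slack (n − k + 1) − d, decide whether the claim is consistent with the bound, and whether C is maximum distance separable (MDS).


Singleton RHS = n − k + 1 = 4, slack = -1, bound violated (no such code; not MDS).

Singleton bound: d ≤ n − k + 1.
Here n = 19, k = 16, so n − k + 1 = 4.
Given d = 5, check d ≤ 4: NO.
Slack = (n − k + 1) − d = -1.
The slack is negative: d = 5 exceeds n − k + 1 = 4 by 1, so the Singleton bound is violated and no linear [19, 16, 5]_16 code can exist. In particular it is not MDS (MDS requires d = n − k + 1 exactly).
Description: the claimed parameters are [19, 16, 5]_16; such a code would be impossible (violates the Singleton bound).


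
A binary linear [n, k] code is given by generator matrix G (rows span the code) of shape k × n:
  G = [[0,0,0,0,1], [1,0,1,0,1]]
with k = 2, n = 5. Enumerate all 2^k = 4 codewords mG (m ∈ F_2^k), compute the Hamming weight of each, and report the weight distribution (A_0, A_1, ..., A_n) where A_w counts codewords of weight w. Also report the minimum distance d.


Weight distribution: A_0 = 1, A_1 = 1, A_2 = 1, A_3 = 1. Minimum distance d = 1.

Enumerate all 2^2 = 4 messages m ∈ F_2^2.
For each, compute codeword c = mG in F_2^5, then tally its weight.
  m = 00 → c = 00000, weight = 0.
  m = 10 → c = 00001, weight = 1.
  m = 01 → c = 10101, weight = 3.
  m = 11 → c = 10100, weight = 2.
Tally weights:
  weight 0: 1 codewords.
  weight 1: 1 codewords.
  weight 2: 1 codewords.
  weight 3: 1 codewords.
Minimum distance d = smallest w > 0 with A_w > 0 = 1.
Sanity: Σ A_w = 4 = 2^2 = 4 ✓.


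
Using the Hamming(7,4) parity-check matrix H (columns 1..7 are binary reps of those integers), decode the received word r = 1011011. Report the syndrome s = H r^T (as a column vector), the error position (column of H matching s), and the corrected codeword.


s = (1, 1, 1)^T, error position = 7, corrected codeword c = 1011010

Compute s = H r^T mod 2 one row at a time:
  s_1 = 1 + 0 + 1 + 1 = 3 ≡ 1 (mod 2).
  s_2 = 0 + 1 + 1 + 1 = 3 ≡ 1 (mod 2).
  s_3 = 1 + 1 + 0 + 1 = 3 ≡ 1 (mod 2).
s = (1, 1, 1)^T — this equals column 7 of H (binary 111), so error is at position 7.
Correct: flip bit 7 of r = 1011011 to get c = 1011010.


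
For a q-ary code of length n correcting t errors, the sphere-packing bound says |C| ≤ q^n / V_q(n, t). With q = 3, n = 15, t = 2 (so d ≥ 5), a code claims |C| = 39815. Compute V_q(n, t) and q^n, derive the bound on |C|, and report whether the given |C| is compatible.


V_q(n, t) = 451, q^n = 14348907, Hamming bound = 31815, |C| = 39815 > bound (violated).

Step 1: Compute V_q(n, t) = Σ_{j=0}^2 C(n, j) (q−1)^j.
  j = 0: C(15,0)·(2)^0 = 1·1 = 1.
  j = 1: C(15,1)·(2)^1 = 15·2 = 30.
  j = 2: C(15,2)·(2)^2 = 105·4 = 420.
  V_q(n, t) = 1 + 30 + 420 = 451.
Step 2: q^n = 3^15 = 14348907.
Step 3: Hamming bound ⌊q^n / V_q(n,t)⌋ = ⌊14348907/451⌋ = 31815.
Step 4: Compare |C| = 39815 to 31815: violated.
The claimed |C| lies above the Hamming bound, so no 3-ary code of length 15 with d ≥ 5 can have 39815 codewords.


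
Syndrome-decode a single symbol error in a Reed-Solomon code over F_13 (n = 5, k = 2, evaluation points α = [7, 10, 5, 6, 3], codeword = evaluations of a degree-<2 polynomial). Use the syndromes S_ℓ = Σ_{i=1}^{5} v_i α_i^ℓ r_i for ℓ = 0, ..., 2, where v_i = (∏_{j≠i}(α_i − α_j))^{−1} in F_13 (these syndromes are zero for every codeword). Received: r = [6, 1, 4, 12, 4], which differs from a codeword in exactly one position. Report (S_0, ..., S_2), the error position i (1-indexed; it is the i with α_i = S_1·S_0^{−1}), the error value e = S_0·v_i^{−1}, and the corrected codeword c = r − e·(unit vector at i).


S = (2, 10, 11), error at position 3, error magnitude e = 12, c = [6, 1, 5, 12, 4].

Step 1: column multipliers v_i = (∏_{j≠i}(α_i − α_j))^{−1} mod 13.
  i = 1 (α = 7): (7−10)(7−5)(7−6)(7−3) = (−3)·2·1·4 = −24 ≡ 2, so v_1 = 2^{−1} = 7 (mod 13).
  i = 2 (α = 10): (10−7)(10−5)(10−6)(10−3) = 3·5·4·7 = 420 ≡ 4, so v_2 = 4^{−1} = 10 (mod 13).
  i = 3 (α = 5): (5−7)(5−10)(5−6)(5−3) = (−2)·(−5)·(−1)·2 = −20 ≡ 6, so v_3 = 6^{−1} = 11 (mod 13).
  i = 4 (α = 6): (6−7)(6−10)(6−5)(6−3) = (−1)·(−4)·1·3 = 12 ≡ 12, so v_4 = 12^{−1} = 12 (mod 13).
  i = 5 (α = 3): (3−7)(3−10)(3−5)(3−6) = (−4)·(−7)·(−2)·(−3) = 168 ≡ 12, so v_5 = 12^{−1} = 12 (mod 13).
  v = [7, 10, 11, 12, 12].
Step 2: syndromes of r = [6, 1, 4, 12, 4] (all sums mod 13).
  S_0 = Σ v_i r_i = 7·6 + 10·1 + 11·4 + 12·12 + 12·4 = 288 ≡ 2.
  S_1 = Σ v_i α_i r_i = 7·7·6 + 10·10·1 + 11·5·4 + 12·6·12 + 12·3·4 = 1622 ≡ 10.
  α_i^2 mod 13 = [10, 9, 12, 10, 9].
  S_2 = Σ v_i α_i^2 r_i = 7·10·6 + 10·9·1 + 11·12·4 + 12·10·12 + 12·9·4 = 2910 ≡ 11.
  S = (2, 10, 11) ≠ 0, so r is not a codeword (an error is present).
Step 3: locate the error. For a single error e at position i, S_ℓ = v_i·e·α_i^ℓ, so α_err = S_1/S_0.
  S_0^{−1} = 2^{−1} = 7 (mod 13), so α_err = 10·7 = 70 ≡ 5 = α_3. Error position i = 3.
  Consistency check: S_2/S_1 = 11·4 = 44 ≡ 5 = α_err ✓ (single-error assumption holds).
Step 4: error magnitude e = S_0/v_3 = S_0·∏_{j≠3}(α_3 − α_j) = 2·6 = 12 ≡ 12 (mod 13).
Step 5: correct position 3: c_3 = r_3 − e = 4 − 12 ≡ 5 (mod 13). Hence c = [6, 1, 5, 12, 4].
  Check: interpolating c through the α_i gives m(x) = 9 + 7·x (degree < 2) with m(α_i) = c_i for every i, so c is indeed a codeword.


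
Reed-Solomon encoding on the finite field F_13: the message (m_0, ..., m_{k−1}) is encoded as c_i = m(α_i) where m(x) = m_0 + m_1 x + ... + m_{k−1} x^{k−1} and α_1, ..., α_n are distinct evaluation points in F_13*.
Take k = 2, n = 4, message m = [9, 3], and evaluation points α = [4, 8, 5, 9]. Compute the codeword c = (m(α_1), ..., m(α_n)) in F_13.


c = [8, 7, 11, 10]

Message polynomial: m(x) = 9 + 3·x (mod 13).
For each evaluation point α_i, compute m(α_i) mod 13:
  α_1 = 4: Horner steps 3 → 8, so m(4) = 8.
  α_2 = 8: Horner steps 3 → 7, so m(8) = 7.
  α_3 = 5: Horner steps 3 → 11, so m(5) = 11.
  α_4 = 9: Horner steps 3 → 10, so m(9) = 10.
Codeword c = [8, 7, 11, 10] ∈ F_13^4.


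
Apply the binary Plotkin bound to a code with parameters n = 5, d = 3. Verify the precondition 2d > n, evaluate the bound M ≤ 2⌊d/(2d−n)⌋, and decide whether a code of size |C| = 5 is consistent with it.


Plotkin bound M ≤ 6; given |C| = 5 ≤ bound (satisfied).

Check applicability: 2d = 6, n = 5.
2d − n = 1 > 0, so Plotkin applies.
Compute d/(2d−n) = 3/1 ≈ 3.0000.
⌊d/(2d−n)⌋ = 3.
Plotkin bound: M ≤ 2·3 = 6.
Given |C| = 5, check: satisfied.
This |C| is below the Plotkin bound.


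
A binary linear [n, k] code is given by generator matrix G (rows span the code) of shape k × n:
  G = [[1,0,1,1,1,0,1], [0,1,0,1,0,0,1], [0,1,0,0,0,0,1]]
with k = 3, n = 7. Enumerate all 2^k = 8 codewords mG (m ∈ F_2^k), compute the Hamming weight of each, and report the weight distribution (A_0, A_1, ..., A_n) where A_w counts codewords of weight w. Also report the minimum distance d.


Weight distribution: A_0 = 1, A_1 = 1, A_2 = 1, A_3 = 1, A_4 = 2, A_5 = 2. Minimum distance d = 1.

Enumerate all 2^3 = 8 messages m ∈ F_2^3.
For each, compute codeword c = mG in F_2^7, then tally its weight.
  m = 000 → c = 0000000, weight = 0.
  m = 100 → c = 1011101, weight = 5.
  m = 010 → c = 0101001, weight = 3.
  m = 110 → c = 1110100, weight = 4.
  m = 001 → c = 0100001, weight = 2.
  m = 101 → c = 1111100, weight = 5.
  m = 011 → c = 0001000, weight = 1.
  m = 111 → c = 1010101, weight = 4.
Tally weights:
  weight 0: 1 codewords.
  weight 1: 1 codewords.
  weight 2: 1 codewords.
  weight 3: 1 codewords.
  weight 4: 2 codewords.
  weight 5: 2 codewords.
Minimum distance d = smallest w > 0 with A_w > 0 = 1.
Sanity: Σ A_w = 8 = 2^3 = 8 ✓.


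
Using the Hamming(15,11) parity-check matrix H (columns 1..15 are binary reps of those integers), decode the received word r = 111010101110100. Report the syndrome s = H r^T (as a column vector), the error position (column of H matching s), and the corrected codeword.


s = (0, 1, 1, 1)^T, error position = 7, corrected codeword c = 111010001110100

Compute s = H r^T mod 2 one row at a time:
  s_1 = 0 + 1 + 1 + 1 + 0 + 1 + 0 + 0 = 4 ≡ 0 (mod 2).
  s_2 = 0 + 1 + 0 + 1 + 0 + 1 + 0 + 0 = 3 ≡ 1 (mod 2).
  s_3 = 1 + 1 + 0 + 1 + 1 + 1 + 0 + 0 = 5 ≡ 1 (mod 2).
  s_4 = 1 + 1 + 1 + 1 + 1 + 1 + 1 + 0 = 7 ≡ 1 (mod 2).
s = (0, 1, 1, 1)^T — this equals column 7 of H (binary 0111), so error is at position 7.
Correct: flip bit 7 of r = 111010101110100 to get c = 111010001110100.


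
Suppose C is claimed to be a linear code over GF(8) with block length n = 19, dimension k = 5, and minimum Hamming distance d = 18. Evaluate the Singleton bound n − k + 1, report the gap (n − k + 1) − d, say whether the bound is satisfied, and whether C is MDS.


Singleton RHS = n − k + 1 = 15, slack = -3, bound violated (no such code; not MDS).

Singleton bound: d ≤ n − k + 1.
Here n = 19, k = 5, so n − k + 1 = 15.
Given d = 18, check d ≤ 15: NO.
Slack = (n − k + 1) − d = -3.
The slack is negative: d = 18 exceeds n − k + 1 = 15 by 3, so the Singleton bound is violated and no linear [19, 5, 18]_8 code can exist. In particular it is not MDS (MDS requires d = n − k + 1 exactly).
Description: the claimed parameters are [19, 5, 18]_8; such a code would be impossible (violates the Singleton bound).


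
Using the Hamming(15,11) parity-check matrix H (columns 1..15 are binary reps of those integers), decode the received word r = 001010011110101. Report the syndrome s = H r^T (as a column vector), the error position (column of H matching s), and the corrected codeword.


s = (0, 1, 0, 0)^T, error position = 4, corrected codeword c = 001110011110101

Compute s = H r^T mod 2 one row at a time:
  s_1 = 1 + 1 + 1 + 1 + 0 + 1 + 0 + 1 = 6 ≡ 0 (mod 2).
  s_2 = 0 + 1 + 0 + 0 + 0 + 1 + 0 + 1 = 3 ≡ 1 (mod 2).
  s_3 = 0 + 1 + 0 + 0 + 1 + 1 + 0 + 1 = 4 ≡ 0 (mod 2).
  s_4 = 0 + 1 + 1 + 0 + 1 + 1 + 1 + 1 = 6 ≡ 0 (mod 2).
s = (0, 1, 0, 0)^T — this equals column 4 of H (binary 0100), so error is at position 4.
Correct: flip bit 4 of r = 001010011110101 to get c = 001110011110101.


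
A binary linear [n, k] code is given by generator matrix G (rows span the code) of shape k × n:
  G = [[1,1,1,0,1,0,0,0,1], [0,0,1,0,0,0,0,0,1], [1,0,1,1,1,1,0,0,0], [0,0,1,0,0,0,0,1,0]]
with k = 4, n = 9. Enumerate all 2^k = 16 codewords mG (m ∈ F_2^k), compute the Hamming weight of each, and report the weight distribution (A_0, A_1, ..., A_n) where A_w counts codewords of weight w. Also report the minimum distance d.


Weight distribution: A_0 = 1, A_2 = 3, A_3 = 1, A_4 = 3, A_5 = 6, A_6 = 1, A_7 = 1. Minimum distance d = 2.

Enumerate all 2^4 = 16 messages m ∈ F_2^4.
For each, compute codeword c = mG in F_2^9, then tally its weight.
  m = 0000 → c = 000000000, weight = 0.
  m = 1000 → c = 111010001, weight = 5.
  m = 0100 → c = 001000001, weight = 2.
  m = 1100 → c = 110010000, weight = 3.
  m = 0010 → c = 101111000, weight = 5.
  m = 1010 → c = 010101001, weight = 4.
  m = 0110 → c = 100111001, weight = 5.
  m = 1110 → c = 011101000, weight = 4.
  m = 0001 → c = 001000010, weight = 2.
  m = 1001 → c = 110010011, weight = 5.
  m = 0101 → c = 000000011, weight = 2.
  m = 1101 → c = 111010010, weight = 5.
  m = 0011 → c = 100111010, weight = 5.
  m = 1011 → c = 011101011, weight = 6.
  m = 0111 → c = 101111011, weight = 7.
  m = 1111 → c = 010101010, weight = 4.
Tally weights:
  weight 0: 1 codewords.
  weight 2: 3 codewords.
  weight 3: 1 codewords.
  weight 4: 3 codewords.
  weight 5: 6 codewords.
  weight 6: 1 codewords.
  weight 7: 1 codewords.
Minimum distance d = smallest w > 0 with A_w > 0 = 2.
Sanity: Σ A_w = 16 = 2^4 = 16 ✓.


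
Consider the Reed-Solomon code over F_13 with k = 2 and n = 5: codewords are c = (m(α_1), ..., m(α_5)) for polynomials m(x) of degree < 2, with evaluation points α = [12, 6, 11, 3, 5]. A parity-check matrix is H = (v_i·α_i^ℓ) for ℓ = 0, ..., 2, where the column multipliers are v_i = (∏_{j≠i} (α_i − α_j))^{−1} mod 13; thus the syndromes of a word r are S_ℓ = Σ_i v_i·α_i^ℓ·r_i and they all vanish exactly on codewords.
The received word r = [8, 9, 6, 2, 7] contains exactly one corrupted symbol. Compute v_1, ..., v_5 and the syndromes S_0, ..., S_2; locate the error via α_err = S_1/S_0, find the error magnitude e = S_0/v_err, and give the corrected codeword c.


S = (4, 12, 10), error at position 4, error magnitude e = 12, c = [8, 9, 6, 3, 7].

Step 1: column multipliers v_i = (∏_{j≠i}(α_i − α_j))^{−1} mod 13.
  i = 1 (α = 12): (12−6)(12−11)(12−3)(12−5) = 6·1·9·7 = 378 ≡ 1, so v_1 = 1^{−1} = 1 (mod 13).
  i = 2 (α = 6): (6−12)(6−11)(6−3)(6−5) = (−6)·(−5)·3·1 = 90 ≡ 12, so v_2 = 12^{−1} = 12 (mod 13).
  i = 3 (α = 11): (11−12)(11−6)(11−3)(11−5) = (−1)·5·8·6 = −240 ≡ 7, so v_3 = 7^{−1} = 2 (mod 13).
  i = 4 (α = 3): (3−12)(3−6)(3−11)(3−5) = (−9)·(−3)·(−8)·(−2) = 432 ≡ 3, so v_4 = 3^{−1} = 9 (mod 13).
  i = 5 (α = 5): (5−12)(5−6)(5−11)(5−3) = (−7)·(−1)·(−6)·2 = −84 ≡ 7, so v_5 = 7^{−1} = 2 (mod 13).
  v = [1, 12, 2, 9, 2].
Step 2: syndromes of r = [8, 9, 6, 2, 7] (all sums mod 13).
  S_0 = Σ v_i r_i = 1·8 + 12·9 + 2·6 + 9·2 + 2·7 = 160 ≡ 4.
  S_1 = Σ v_i α_i r_i = 1·12·8 + 12·6·9 + 2·11·6 + 9·3·2 + 2·5·7 = 1000 ≡ 12.
  α_i^2 mod 13 = [1, 10, 4, 9, 12].
  S_2 = Σ v_i α_i^2 r_i = 1·1·8 + 12·10·9 + 2·4·6 + 9·9·2 + 2·12·7 = 1466 ≡ 10.
  S = (4, 12, 10) ≠ 0, so r is not a codeword (an error is present).
Step 3: locate the error. For a single error e at position i, S_ℓ = v_i·e·α_i^ℓ, so α_err = S_1/S_0.
  S_0^{−1} = 4^{−1} = 10 (mod 13), so α_err = 12·10 = 120 ≡ 3 = α_4. Error position i = 4.
  Consistency check: S_2/S_1 = 10·12 = 120 ≡ 3 = α_err ✓ (single-error assumption holds).
Step 4: error magnitude e = S_0/v_4 = S_0·∏_{j≠4}(α_4 − α_j) = 4·3 = 12 ≡ 12 (mod 13).
Step 5: correct position 4: c_4 = r_4 − e = 2 − 12 ≡ 3 (mod 13). Hence c = [8, 9, 6, 3, 7].
  Check: interpolating c through the α_i gives m(x) = 10 + 2·x (degree < 2) with m(α_i) = c_i for every i, so c is indeed a codeword.


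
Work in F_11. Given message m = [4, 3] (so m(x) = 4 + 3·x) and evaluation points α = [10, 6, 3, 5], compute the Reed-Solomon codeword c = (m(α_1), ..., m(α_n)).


c = [1, 0, 2, 8]

Message polynomial: m(x) = 4 + 3·x (mod 11).
For each evaluation point α_i, compute m(α_i) mod 11:
  α_1 = 10: Horner steps 3 → 1, so m(10) = 1.
  α_2 = 6: Horner steps 3 → 0, so m(6) = 0.
  α_3 = 3: Horner steps 3 → 2, so m(3) = 2.
  α_4 = 5: Horner steps 3 → 8, so m(5) = 8.
Codeword c = [1, 0, 2, 8] ∈ F_11^4.


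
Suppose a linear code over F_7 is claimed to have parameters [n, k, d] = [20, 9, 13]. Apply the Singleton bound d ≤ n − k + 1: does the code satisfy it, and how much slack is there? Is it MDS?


Singleton RHS = n − k + 1 = 12, slack = -1, bound violated (no such code; not MDS).

Singleton bound: d ≤ n − k + 1.
Here n = 20, k = 9, so n − k + 1 = 12.
Given d = 13, check d ≤ 12: NO.
Slack = (n − k + 1) − d = -1.
The slack is negative: d = 13 exceeds n − k + 1 = 12 by 1, so the Singleton bound is violated and no linear [20, 9, 13]_7 code can exist. In particular it is not MDS (MDS requires d = n − k + 1 exactly).
Description: the claimed parameters are [20, 9, 13]_7; such a code would be impossible (violates the Singleton bound).


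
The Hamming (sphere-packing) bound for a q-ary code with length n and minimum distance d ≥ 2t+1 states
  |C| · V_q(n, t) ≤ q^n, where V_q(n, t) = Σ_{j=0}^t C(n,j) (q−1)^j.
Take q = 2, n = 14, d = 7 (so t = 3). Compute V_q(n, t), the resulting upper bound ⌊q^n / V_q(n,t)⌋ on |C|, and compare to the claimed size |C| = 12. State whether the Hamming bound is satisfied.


V_q(n, t) = 470, q^n = 16384, Hamming bound = 34, |C| = 12 ≤ bound (satisfied).

Step 1: Compute V_q(n, t) = Σ_{j=0}^3 C(n, j) (q−1)^j.
  j = 0: C(14,0)·(1)^0 = 1·1 = 1.
  j = 1: C(14,1)·(1)^1 = 14·1 = 14.
  j = 2: C(14,2)·(1)^2 = 91·1 = 91.
  j = 3: C(14,3)·(1)^3 = 364·1 = 364.
  V_q(n, t) = 1 + 14 + 91 + 364 = 470.
Step 2: q^n = 2^14 = 16384.
Step 3: Hamming bound ⌊q^n / V_q(n,t)⌋ = ⌊16384/470⌋ = 34.
Step 4: Compare |C| = 12 to 34: satisfied.
The claimed |C| lies below the Hamming bound.


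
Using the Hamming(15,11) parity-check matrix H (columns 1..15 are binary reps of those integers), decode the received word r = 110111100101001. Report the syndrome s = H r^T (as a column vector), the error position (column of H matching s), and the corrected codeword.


s = (1, 0, 1, 0)^T, error position = 10, corrected codeword c = 110111100001001

Compute s = H r^T mod 2 one row at a time:
  s_1 = 0 + 0 + 1 + 0 + 1 + 0 + 0 + 1 = 3 ≡ 1 (mod 2).
  s_2 = 1 + 1 + 1 + 1 + 1 + 0 + 0 + 1 = 6 ≡ 0 (mod 2).
  s_3 = 1 + 0 + 1 + 1 + 1 + 0 + 0 + 1 = 5 ≡ 1 (mod 2).
  s_4 = 1 + 0 + 1 + 1 + 0 + 0 + 0 + 1 = 4 ≡ 0 (mod 2).
s = (1, 0, 1, 0)^T — this equals column 10 of H (binary 1010), so error is at position 10.
Correct: flip bit 10 of r = 110111100101001 to get c = 110111100001001.


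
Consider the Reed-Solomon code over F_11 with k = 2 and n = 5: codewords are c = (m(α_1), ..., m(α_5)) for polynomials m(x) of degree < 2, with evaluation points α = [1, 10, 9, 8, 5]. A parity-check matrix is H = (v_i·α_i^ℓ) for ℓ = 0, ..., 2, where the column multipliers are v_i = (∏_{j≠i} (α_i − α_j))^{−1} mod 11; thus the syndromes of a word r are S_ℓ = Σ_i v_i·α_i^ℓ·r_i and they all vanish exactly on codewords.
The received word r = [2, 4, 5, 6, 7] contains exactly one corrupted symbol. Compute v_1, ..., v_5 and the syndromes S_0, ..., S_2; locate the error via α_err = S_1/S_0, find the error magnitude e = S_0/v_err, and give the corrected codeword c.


S = (10, 6, 8), error at position 5, error magnitude e = 9, c = [2, 4, 5, 6, 9].

Step 1: column multipliers v_i = (∏_{j≠i}(α_i − α_j))^{−1} mod 11.
  i = 1 (α = 1): (1−10)(1−9)(1−8)(1−5) = (−9)·(−8)·(−7)·(−4) = 2016 ≡ 3, so v_1 = 3^{−1} = 4 (mod 11).
  i = 2 (α = 10): (10−1)(10−9)(10−8)(10−5) = 9·1·2·5 = 90 ≡ 2, so v_2 = 2^{−1} = 6 (mod 11).
  i = 3 (α = 9): (9−1)(9−10)(9−8)(9−5) = 8·(−1)·1·4 = −32 ≡ 1, so v_3 = 1^{−1} = 1 (mod 11).
  i = 4 (α = 8): (8−1)(8−10)(8−9)(8−5) = 7·(−2)·(−1)·3 = 42 ≡ 9, so v_4 = 9^{−1} = 5 (mod 11).
  i = 5 (α = 5): (5−1)(5−10)(5−9)(5−8) = 4·(−5)·(−4)·(−3) = −240 ≡ 2, so v_5 = 2^{−1} = 6 (mod 11).
  v = [4, 6, 1, 5, 6].
Step 2: syndromes of r = [2, 4, 5, 6, 7] (all sums mod 11).
  S_0 = Σ v_i r_i = 4·2 + 6·4 + 1·5 + 5·6 + 6·7 = 109 ≡ 10.
  S_1 = Σ v_i α_i r_i = 4·1·2 + 6·10·4 + 1·9·5 + 5·8·6 + 6·5·7 = 743 ≡ 6.
  α_i^2 mod 11 = [1, 1, 4, 9, 3].
  S_2 = Σ v_i α_i^2 r_i = 4·1·2 + 6·1·4 + 1·4·5 + 5·9·6 + 6·3·7 = 448 ≡ 8.
  S = (10, 6, 8) ≠ 0, so r is not a codeword (an error is present).
Step 3: locate the error. For a single error e at position i, S_ℓ = v_i·e·α_i^ℓ, so α_err = S_1/S_0.
  S_0^{−1} = 10^{−1} = 10 (mod 11), so α_err = 6·10 = 60 ≡ 5 = α_5. Error position i = 5.
  Consistency check: S_2/S_1 = 8·2 = 16 ≡ 5 = α_err ✓ (single-error assumption holds).
Step 4: error magnitude e = S_0/v_5 = S_0·∏_{j≠5}(α_5 − α_j) = 10·2 = 20 ≡ 9 (mod 11).
Step 5: correct position 5: c_5 = r_5 − e = 7 − 9 ≡ 9 (mod 11). Hence c = [2, 4, 5, 6, 9].
  Check: interpolating c through the α_i gives m(x) = 3 + 10·x (degree < 2) with m(α_i) = c_i for every i, so c is indeed a codeword.


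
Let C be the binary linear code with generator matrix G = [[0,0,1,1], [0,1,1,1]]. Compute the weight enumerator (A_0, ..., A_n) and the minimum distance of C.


Weight distribution: A_0 = 1, A_1 = 1, A_2 = 1, A_3 = 1. Minimum distance d = 1.

Enumerate all 2^2 = 4 messages m ∈ F_2^2.
For each, compute codeword c = mG in F_2^4, then tally its weight.
  m = 00 → c = 0000, weight = 0.
  m = 10 → c = 0011, weight = 2.
  m = 01 → c = 0111, weight = 3.
  m = 11 → c = 0100, weight = 1.
Tally weights:
  weight 0: 1 codewords.
  weight 1: 1 codewords.
  weight 2: 1 codewords.
  weight 3: 1 codewords.
Minimum distance d = smallest w > 0 with A_w > 0 = 1.
Sanity: Σ A_w = 4 = 2^2 = 4 ✓.


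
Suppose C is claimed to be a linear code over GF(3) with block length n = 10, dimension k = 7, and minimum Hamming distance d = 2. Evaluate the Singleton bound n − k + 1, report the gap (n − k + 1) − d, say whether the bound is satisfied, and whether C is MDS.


Singleton RHS = n − k + 1 = 4, slack = 2, bound satisfied, not MDS.

Singleton bound: d ≤ n − k + 1.
Here n = 10, k = 7, so n − k + 1 = 4.
Given d = 2, check d ≤ 4: YES.
Slack = (n − k + 1) − d = 2.
The code is NOT MDS (slack = 2 > 0).
Description: the claimed parameters are [10, 7, 2]_3; such a code would be non-MDS.


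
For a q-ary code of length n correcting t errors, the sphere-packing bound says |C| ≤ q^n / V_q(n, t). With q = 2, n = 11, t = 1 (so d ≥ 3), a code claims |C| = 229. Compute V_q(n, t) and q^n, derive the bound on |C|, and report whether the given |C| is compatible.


V_q(n, t) = 12, q^n = 2048, Hamming bound = 170, |C| = 229 > bound (violated).

Step 1: Compute V_q(n, t) = Σ_{j=0}^1 C(n, j) (q−1)^j.
  j = 0: C(11,0)·(1)^0 = 1·1 = 1.
  j = 1: C(11,1)·(1)^1 = 11·1 = 11.
  V_q(n, t) = 1 + 11 = 12.
Step 2: q^n = 2^11 = 2048.
Step 3: Hamming bound ⌊q^n / V_q(n,t)⌋ = ⌊2048/12⌋ = 170.
Step 4: Compare |C| = 229 to 170: violated.
The claimed |C| lies above the Hamming bound, so no 2-ary code of length 11 with d ≥ 3 can have 229 codewords.


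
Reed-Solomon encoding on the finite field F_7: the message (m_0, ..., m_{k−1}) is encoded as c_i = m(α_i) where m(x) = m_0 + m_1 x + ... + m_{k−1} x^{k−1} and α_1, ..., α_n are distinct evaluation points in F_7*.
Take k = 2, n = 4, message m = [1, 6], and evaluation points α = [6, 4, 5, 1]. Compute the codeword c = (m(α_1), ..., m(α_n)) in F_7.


c = [2, 4, 3, 0]

Message polynomial: m(x) = 1 + 6·x (mod 7).
For each evaluation point α_i, compute m(α_i) mod 7:
  α_1 = 6: Horner steps 6 → 2, so m(6) = 2.
  α_2 = 4: Horner steps 6 → 4, so m(4) = 4.
  α_3 = 5: Horner steps 6 → 3, so m(5) = 3.
  α_4 = 1: Horner steps 6 → 0, so m(1) = 0.
Codeword c = [2, 4, 3, 0] ∈ F_7^4.


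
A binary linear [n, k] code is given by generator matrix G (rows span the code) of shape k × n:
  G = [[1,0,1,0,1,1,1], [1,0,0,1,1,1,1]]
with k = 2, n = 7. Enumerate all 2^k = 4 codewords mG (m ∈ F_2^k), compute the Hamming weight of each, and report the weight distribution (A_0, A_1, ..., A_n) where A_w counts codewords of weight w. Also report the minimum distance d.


Weight distribution: A_0 = 1, A_2 = 1, A_5 = 2. Minimum distance d = 2.

Enumerate all 2^2 = 4 messages m ∈ F_2^2.
For each, compute codeword c = mG in F_2^7, then tally its weight.
  m = 00 → c = 0000000, weight = 0.
  m = 10 → c = 1010111, weight = 5.
  m = 01 → c = 1001111, weight = 5.
  m = 11 → c = 0011000, weight = 2.
Tally weights:
  weight 0: 1 codewords.
  weight 2: 1 codewords.
  weight 5: 2 codewords.
Minimum distance d = smallest w > 0 with A_w > 0 = 2.
Sanity: Σ A_w = 4 = 2^2 = 4 ✓.


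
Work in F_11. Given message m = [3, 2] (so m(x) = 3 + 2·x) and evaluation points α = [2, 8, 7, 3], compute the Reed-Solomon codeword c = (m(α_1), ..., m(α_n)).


c = [7, 8, 6, 9]

Message polynomial: m(x) = 3 + 2·x (mod 11).
For each evaluation point α_i, compute m(α_i) mod 11:
  α_1 = 2: Horner steps 2 → 7, so m(2) = 7.
  α_2 = 8: Horner steps 2 → 8, so m(8) = 8.
  α_3 = 7: Horner steps 2 → 6, so m(7) = 6.
  α_4 = 3: Horner steps 2 → 9, so m(3) = 9.
Codeword c = [7, 8, 6, 9] ∈ F_11^4.


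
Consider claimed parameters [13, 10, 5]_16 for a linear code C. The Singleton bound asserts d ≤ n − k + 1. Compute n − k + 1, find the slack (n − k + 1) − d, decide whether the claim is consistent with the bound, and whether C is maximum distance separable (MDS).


Singleton RHS = n − k + 1 = 4, slack = -1, bound violated (no such code; not MDS).

Singleton bound: d ≤ n − k + 1.
Here n = 13, k = 10, so n − k + 1 = 4.
Given d = 5, check d ≤ 4: NO.
Slack = (n − k + 1) − d = -1.
The slack is negative: d = 5 exceeds n − k + 1 = 4 by 1, so the Singleton bound is violated and no linear [13, 10, 5]_16 code can exist. In particular it is not MDS (MDS requires d = n − k + 1 exactly).
Description: the claimed parameters are [13, 10, 5]_16; such a code would be impossible (violates the Singleton bound).


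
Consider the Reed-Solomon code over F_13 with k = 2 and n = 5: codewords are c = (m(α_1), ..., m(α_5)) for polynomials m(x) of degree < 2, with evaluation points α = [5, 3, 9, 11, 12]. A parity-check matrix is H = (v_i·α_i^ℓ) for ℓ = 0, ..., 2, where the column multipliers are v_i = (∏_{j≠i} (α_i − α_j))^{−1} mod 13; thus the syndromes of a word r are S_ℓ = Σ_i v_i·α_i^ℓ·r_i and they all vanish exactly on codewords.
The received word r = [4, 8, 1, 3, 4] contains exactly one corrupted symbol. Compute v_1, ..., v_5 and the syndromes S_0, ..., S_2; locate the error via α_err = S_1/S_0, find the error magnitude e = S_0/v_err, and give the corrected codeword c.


S = (10, 11, 3), error at position 1, error magnitude e = 7, c = [10, 8, 1, 3, 4].

Step 1: column multipliers v_i = (∏_{j≠i}(α_i − α_j))^{−1} mod 13.
  i = 1 (α = 5): (5−3)(5−9)(5−11)(5−12) = 2·(−4)·(−6)·(−7) = −336 ≡ 2, so v_1 = 2^{−1} = 7 (mod 13).
  i = 2 (α = 3): (3−5)(3−9)(3−11)(3−12) = (−2)·(−6)·(−8)·(−9) = 864 ≡ 6, so v_2 = 6^{−1} = 11 (mod 13).
  i = 3 (α = 9): (9−5)(9−3)(9−11)(9−12) = 4·6·(−2)·(−3) = 144 ≡ 1, so v_3 = 1^{−1} = 1 (mod 13).
  i = 4 (α = 11): (11−5)(11−3)(11−9)(11−12) = 6·8·2·(−1) = −96 ≡ 8, so v_4 = 8^{−1} = 5 (mod 13).
  i = 5 (α = 12): (12−5)(12−3)(12−9)(12−11) = 7·9·3·1 = 189 ≡ 7, so v_5 = 7^{−1} = 2 (mod 13).
  v = [7, 11, 1, 5, 2].
Step 2: syndromes of r = [4, 8, 1, 3, 4] (all sums mod 13).
  S_0 = Σ v_i r_i = 7·4 + 11·8 + 1·1 + 5·3 + 2·4 = 140 ≡ 10.
  S_1 = Σ v_i α_i r_i = 7·5·4 + 11·3·8 + 1·9·1 + 5·11·3 + 2·12·4 = 674 ≡ 11.
  α_i^2 mod 13 = [12, 9, 3, 4, 1].
  S_2 = Σ v_i α_i^2 r_i = 7·12·4 + 11·9·8 + 1·3·1 + 5·4·3 + 2·1·4 = 1199 ≡ 3.
  S = (10, 11, 3) ≠ 0, so r is not a codeword (an error is present).
Step 3: locate the error. For a single error e at position i, S_ℓ = v_i·e·α_i^ℓ, so α_err = S_1/S_0.
  S_0^{−1} = 10^{−1} = 4 (mod 13), so α_err = 11·4 = 44 ≡ 5 = α_1. Error position i = 1.
  Consistency check: S_2/S_1 = 3·6 = 18 ≡ 5 = α_err ✓ (single-error assumption holds).
Step 4: error magnitude e = S_0/v_1 = S_0·∏_{j≠1}(α_1 − α_j) = 10·2 = 20 ≡ 7 (mod 13).
Step 5: correct position 1: c_1 = r_1 − e = 4 − 7 ≡ 10 (mod 13). Hence c = [10, 8, 1, 3, 4].
  Check: interpolating c through the α_i gives m(x) = 5 + 1·x (degree < 2) with m(α_i) = c_i for every i, so c is indeed a codeword.
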